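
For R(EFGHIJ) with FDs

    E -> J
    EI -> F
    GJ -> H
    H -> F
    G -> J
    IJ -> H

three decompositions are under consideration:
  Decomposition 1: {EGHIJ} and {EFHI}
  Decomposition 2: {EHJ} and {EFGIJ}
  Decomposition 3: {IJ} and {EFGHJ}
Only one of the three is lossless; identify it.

Decomposition 1: common = {EHI}, closure = {EFHIJ} → lossless.
Decomposition 2: common = {EJ}, closure = {EJ} → lossy.
Decomposition 3: common = {J}, closure = {J} → lossy.

Decomposition 1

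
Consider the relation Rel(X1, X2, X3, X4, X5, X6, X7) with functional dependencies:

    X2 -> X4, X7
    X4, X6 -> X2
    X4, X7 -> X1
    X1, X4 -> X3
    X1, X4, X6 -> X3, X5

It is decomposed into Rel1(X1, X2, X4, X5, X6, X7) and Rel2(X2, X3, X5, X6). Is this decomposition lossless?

Yes

Common attributes: Rel1 ∩ Rel2 = {X2, X5, X6}.
Closure of {X2, X5, X6}: X2 → X4, X7 applies, adding X4, X7; X4, X7 → X1 applies, adding X1; X1, X4 → X3 applies, adding X3. So (X2, X5, X6)⁺ = {X1, X2, X3, X4, X5, X6, X7}.
This closure contains every attribute of Rel1, so Rel1 ∩ Rel2 → Rel1. The join is lossless.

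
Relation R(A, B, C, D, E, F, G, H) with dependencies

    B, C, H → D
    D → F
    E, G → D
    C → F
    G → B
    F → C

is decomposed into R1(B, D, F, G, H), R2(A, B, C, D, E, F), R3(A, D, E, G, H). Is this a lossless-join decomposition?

Chase test. Columns are A, B, C, D, E, F, G, H; row i has aⱼ where attribute j ∈ Ri, else bᵢⱼ.
Initial tableau (one row per fragment):
  row 1: b11 a2 b13 a4 b15 a6 a7 a8
  row 2: a1 a2 a3 a4 a5 a6 b27 b28
  row 3: a1 b32 b33 a4 a5 b36 a7 a8
Rows 1 and 3 agree on D; apply D→F and equate their F entries.
Rows 1 and 3 agree on G; apply G→B and equate their B entries.
Rows 1 and 2 agree on F; apply F→C and equate their C entries.
Rows 1 and 3 agree on F; apply F→C and equate their C entries.
Row 3 is now all distinguished symbols — the join is lossless.

Yes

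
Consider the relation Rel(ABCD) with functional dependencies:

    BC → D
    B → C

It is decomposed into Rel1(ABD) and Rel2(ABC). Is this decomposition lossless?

Common attributes: Rel1 ∩ Rel2 = {AB}.
Closure of {AB}: B → C applies, adding C; BC → D applies, adding D. So (AB)⁺ = {ABCD}.
This closure contains every attribute of Rel1, so Rel1 ∩ Rel2 → Rel1. The join is lossless.

Yes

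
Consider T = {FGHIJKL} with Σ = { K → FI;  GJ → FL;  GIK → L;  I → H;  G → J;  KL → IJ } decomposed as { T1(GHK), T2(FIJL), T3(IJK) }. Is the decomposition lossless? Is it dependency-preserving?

Lossless test (chase): Rows 1 and 3 agree on K; apply K→FI and equate their FI entries. Rows 1 and 2 agree on I; apply I→H and equate their H entries. Rows 1 and 3 agree on I; apply I→H and equate their H entries. No row becomes fully distinguished — the join is lossy.
Dependency preservation: the restricted closure of {K} across the fragments never reaches {FI}, so K → FI cannot be enforced without a join — not preserved.

lossy and not dependency-preserving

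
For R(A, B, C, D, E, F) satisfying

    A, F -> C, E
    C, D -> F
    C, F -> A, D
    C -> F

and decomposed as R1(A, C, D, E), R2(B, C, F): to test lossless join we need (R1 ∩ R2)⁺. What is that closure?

R1 ∩ R2 = {C}.
C → F applies, adding F
C, F → A, D applies, adding A, D
A, F → C, E applies, adding E
Closure: {A, C, D, E, F}.

A, C, D, E, F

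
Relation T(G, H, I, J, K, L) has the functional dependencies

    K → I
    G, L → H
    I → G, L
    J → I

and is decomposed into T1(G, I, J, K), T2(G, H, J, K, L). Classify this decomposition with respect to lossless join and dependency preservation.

Lossless test: (G, J, K)⁺ = {G, H, I, J, K, L}, which contains all of one fragment — lossless.
Dependency preservation: the restricted closure of {I} across the fragments never reaches {G, L}, so I → G, L cannot be enforced without a join — not preserved.

lossless but not dependency-preserving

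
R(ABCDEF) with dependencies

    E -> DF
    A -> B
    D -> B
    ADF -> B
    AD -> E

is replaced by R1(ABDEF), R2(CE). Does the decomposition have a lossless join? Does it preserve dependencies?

lossy but dependency-preserving

Lossless test: (E)⁺ = {BDEF}, which is a superkey of neither fragment — lossy.
Dependency preservation: every FD's attributes lie within a single fragment, so each can be enforced locally — preserved.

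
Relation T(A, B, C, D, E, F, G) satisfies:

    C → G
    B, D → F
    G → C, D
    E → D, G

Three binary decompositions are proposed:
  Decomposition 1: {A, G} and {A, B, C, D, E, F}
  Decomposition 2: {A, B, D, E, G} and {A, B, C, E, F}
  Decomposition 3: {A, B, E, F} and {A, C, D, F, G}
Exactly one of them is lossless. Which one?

Decomposition 2

Decomposition 1: common = {A}, closure = {A} → lossy.
Decomposition 2: common = {A, B, E}, closure = {A, B, C, D, E, F, G} → lossless.
Decomposition 3: common = {A, F}, closure = {A, F} → lossy.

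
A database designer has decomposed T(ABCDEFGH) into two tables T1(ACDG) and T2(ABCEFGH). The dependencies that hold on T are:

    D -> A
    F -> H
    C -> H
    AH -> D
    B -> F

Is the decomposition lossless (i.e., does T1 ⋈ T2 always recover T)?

Common attributes: T1 ∩ T2 = {ACG}.
Closure of {ACG}: C → H applies, adding H; AH → D applies, adding D. So (ACG)⁺ = {ACDGH}.
This closure contains every attribute of T1, so T1 ∩ T2 → T1. The join is lossless.

Yes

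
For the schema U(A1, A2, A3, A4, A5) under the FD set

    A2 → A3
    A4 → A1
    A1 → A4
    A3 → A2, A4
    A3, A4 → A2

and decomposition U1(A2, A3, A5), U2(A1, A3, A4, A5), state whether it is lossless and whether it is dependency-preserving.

Lossless test: (A3, A5)⁺ = {A1, A2, A3, A4, A5}, which contains all of one fragment — lossless.
Dependency preservation: A3 → A2, A4; A3, A4 → A2 are not contained in any single fragment, but the restricted closure of each left-hand side across the fragments still reaches the right-hand side; the remaining FDs each lie inside some fragment. All dependencies are preserved.

lossless and dependency-preserving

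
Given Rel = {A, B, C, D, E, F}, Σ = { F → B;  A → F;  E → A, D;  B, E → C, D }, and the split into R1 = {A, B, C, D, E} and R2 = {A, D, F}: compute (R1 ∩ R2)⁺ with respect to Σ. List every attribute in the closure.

A, B, D, F

R1 ∩ R2 = {A, D}.
A → F applies, adding F
F → B applies, adding B
Closure: {A, B, D, F}.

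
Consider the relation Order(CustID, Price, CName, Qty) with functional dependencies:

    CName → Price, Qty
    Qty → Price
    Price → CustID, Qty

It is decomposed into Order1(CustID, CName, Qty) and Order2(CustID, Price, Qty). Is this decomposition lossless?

Yes

Common attributes: Order1 ∩ Order2 = {CustID, Qty}.
Closure of {CustID, Qty}: Qty → Price applies, adding Price. So (CustID, Qty)⁺ = {CustID, Price, Qty}.
This closure contains every attribute of Order2, so Order1 ∩ Order2 → Order2. The join is lossless.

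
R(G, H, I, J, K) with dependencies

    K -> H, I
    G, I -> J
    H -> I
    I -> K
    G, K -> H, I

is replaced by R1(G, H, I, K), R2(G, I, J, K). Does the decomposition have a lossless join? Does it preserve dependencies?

Lossless test: (G, I, K)⁺ = {G, H, I, J, K}, which contains all of one fragment — lossless.
Dependency preservation: every FD's attributes lie within a single fragment, so each can be enforced locally — preserved.

lossless and dependency-preserving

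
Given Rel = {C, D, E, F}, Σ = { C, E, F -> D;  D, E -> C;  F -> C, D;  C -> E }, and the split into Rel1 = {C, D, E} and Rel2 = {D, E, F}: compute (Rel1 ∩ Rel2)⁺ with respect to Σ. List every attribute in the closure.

C, D, E

Rel1 ∩ Rel2 = {D, E}.
D, E → C applies, adding C
Closure: {C, D, E}.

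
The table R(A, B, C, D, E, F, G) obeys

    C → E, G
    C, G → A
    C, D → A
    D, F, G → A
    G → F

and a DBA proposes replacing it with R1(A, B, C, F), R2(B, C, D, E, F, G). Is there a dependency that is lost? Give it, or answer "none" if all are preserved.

Check D, F, G → A: no single fragment contains all of {A, D, F, G}, and the restricted closure of {D, F, G} across the fragments never reaches {A}.
C → E, G is preserved.
C, G → A is preserved.
C, D → A is preserved.
G → F is preserved.

D, F, G → A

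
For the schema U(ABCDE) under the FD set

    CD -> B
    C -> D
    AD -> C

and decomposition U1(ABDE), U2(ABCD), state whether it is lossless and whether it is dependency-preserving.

lossless and dependency-preserving

Lossless test: (ABD)⁺ = {ABCD}, which contains all of one fragment — lossless.
Dependency preservation: every FD's attributes lie within a single fragment, so each can be enforced locally — preserved.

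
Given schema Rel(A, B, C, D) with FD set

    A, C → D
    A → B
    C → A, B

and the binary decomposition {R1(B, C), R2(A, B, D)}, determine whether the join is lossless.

No

Common attributes: R1 ∩ R2 = {B}.
No dependency enlarges {B}, so (B)⁺ = {B}.
The closure contains neither all of R1 = {B, C} nor all of R2 = {A, B, D}, so the common attributes are not a superkey of either fragment. The join is lossy.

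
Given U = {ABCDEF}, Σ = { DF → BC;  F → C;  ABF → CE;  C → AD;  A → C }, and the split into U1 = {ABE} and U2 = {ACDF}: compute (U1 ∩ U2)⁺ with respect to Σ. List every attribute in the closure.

ACD

U1 ∩ U2 = {A}.
A → C applies, adding C
C → AD applies, adding D
Closure: {ACD}.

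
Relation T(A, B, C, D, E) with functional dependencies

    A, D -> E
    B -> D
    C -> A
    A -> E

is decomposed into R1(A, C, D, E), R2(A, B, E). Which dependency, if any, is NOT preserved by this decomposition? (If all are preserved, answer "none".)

Check B → D: no single fragment contains all of {B, D}, and the restricted closure of {B} across the fragments never reaches {D}.
A, D → E is preserved.
C → A is preserved.
A → E is preserved.

B -> D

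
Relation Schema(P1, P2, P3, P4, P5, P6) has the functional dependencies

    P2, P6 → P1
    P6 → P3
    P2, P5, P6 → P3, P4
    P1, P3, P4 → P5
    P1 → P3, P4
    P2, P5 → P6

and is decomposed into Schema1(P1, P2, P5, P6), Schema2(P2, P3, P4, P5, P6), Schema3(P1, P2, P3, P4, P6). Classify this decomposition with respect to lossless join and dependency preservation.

lossless and dependency-preserving

Lossless test (chase): Rows 1 and 2 agree on P2, P6; apply P2, P6→P1 and equate their P1 entries. Rows 1 and 2 agree on P6; apply P6→P3 and equate their P3 entries. Rows 1 and 2 agree on P2, P5, P6; apply P2, P5, P6→P3, P4 and equate their P3, P4 entries. Rows 1 and 3 agree on P1, P3, P4; apply P1, P3, P4→P5 and equate their P5 entries. Row 1 is now all distinguished symbols — the join is lossless.
Dependency preservation: P1, P3, P4 → P5 is not contained in any single fragment, but the restricted closure of its left-hand side across the fragments still reaches the right-hand side; the remaining FDs each lie inside some fragment. All dependencies are preserved.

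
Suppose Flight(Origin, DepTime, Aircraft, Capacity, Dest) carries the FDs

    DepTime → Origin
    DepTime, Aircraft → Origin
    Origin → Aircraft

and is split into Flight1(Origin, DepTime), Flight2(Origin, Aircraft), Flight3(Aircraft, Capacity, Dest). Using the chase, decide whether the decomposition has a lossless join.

Chase test. Columns are Origin, DepTime, Aircraft, Capacity, Dest; row i has aⱼ where attribute j ∈ Flighti, else bᵢⱼ.
Initial tableau (one row per fragment):
  row 1: a1 a2 b13 b14 b15
  row 2: a1 b22 a3 b24 b25
  row 3: b31 b32 a3 a4 a5
Rows 1 and 2 agree on Origin; apply Origin→Aircraft and equate their Aircraft entries.
No row becomes fully distinguished — the join is lossy.

No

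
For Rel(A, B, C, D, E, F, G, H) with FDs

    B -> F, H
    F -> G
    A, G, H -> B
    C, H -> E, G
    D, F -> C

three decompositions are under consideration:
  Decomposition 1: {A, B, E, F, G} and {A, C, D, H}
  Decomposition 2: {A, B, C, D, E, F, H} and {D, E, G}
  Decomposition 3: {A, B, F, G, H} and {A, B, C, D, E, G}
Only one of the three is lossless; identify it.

Decomposition 1: common = {A}, closure = {A} → lossy.
Decomposition 2: common = {D, E}, closure = {D, E} → lossy.
Decomposition 3: common = {A, B, G}, closure = {A, B, F, G, H} → lossless.

Decomposition 3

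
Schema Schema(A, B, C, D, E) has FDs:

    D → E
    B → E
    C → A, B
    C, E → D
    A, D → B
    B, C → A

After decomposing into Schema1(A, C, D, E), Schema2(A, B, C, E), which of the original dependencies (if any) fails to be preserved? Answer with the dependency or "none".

A, D → B

Check A, D → B: no single fragment contains all of {A, B, D}, and the restricted closure of {A, D} across the fragments never reaches {B}.
D → E is preserved.
B → E is preserved.
C → A, B is preserved.
C, E → D is preserved.
B, C → A is preserved.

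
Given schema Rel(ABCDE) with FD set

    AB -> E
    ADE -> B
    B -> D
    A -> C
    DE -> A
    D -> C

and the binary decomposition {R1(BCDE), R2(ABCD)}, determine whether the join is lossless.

No

Common attributes: R1 ∩ R2 = {BCD}.
No dependency enlarges {BCD}, so (BCD)⁺ = {BCD}.
The closure contains neither all of R1 = {BCDE} nor all of R2 = {ABCD}, so the common attributes are not a superkey of either fragment. The join is lossy.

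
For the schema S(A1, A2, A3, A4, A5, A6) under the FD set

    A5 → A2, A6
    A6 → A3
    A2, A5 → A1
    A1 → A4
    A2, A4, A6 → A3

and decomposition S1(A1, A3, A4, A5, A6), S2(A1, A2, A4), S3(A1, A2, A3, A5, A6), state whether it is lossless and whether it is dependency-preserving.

Lossless test (chase): Rows 1 and 3 agree on A5; apply A5→A2, A6 and equate their A2, A6 entries. Rows 1 and 3 agree on A1; apply A1→A4 and equate their A4 entries. Row 1 is now all distinguished symbols — the join is lossless.
Dependency preservation: A2, A4, A6 → A3 is not contained in any single fragment, but the restricted closure of its left-hand side across the fragments still reaches the right-hand side; the remaining FDs each lie inside some fragment. All dependencies are preserved.

lossless and dependency-preserving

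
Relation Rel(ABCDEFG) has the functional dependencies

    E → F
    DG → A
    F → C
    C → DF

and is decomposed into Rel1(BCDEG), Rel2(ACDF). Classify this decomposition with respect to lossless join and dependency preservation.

Lossless test: (CD)⁺ = {CDF}, which is a superkey of neither fragment — lossy.
Dependency preservation: the restricted closure of {DG} across the fragments never reaches {A}, so DG → A cannot be enforced without a join — not preserved.

lossy and not dependency-preserving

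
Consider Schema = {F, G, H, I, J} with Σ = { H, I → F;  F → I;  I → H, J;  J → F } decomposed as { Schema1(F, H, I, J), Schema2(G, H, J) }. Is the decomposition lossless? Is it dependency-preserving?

lossless and dependency-preserving

Lossless test: (H, J)⁺ = {F, H, I, J}, which contains all of one fragment — lossless.
Dependency preservation: every FD's attributes lie within a single fragment, so each can be enforced locally — preserved.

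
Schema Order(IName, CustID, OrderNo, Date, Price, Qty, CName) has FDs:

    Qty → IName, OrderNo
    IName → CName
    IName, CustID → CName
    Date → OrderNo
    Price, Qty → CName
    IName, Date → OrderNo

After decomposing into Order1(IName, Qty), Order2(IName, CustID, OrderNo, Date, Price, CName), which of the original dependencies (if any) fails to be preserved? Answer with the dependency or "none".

Check Qty → IName, OrderNo: no single fragment contains all of {IName, OrderNo, Qty}, and the restricted closure of {Qty} across the fragments never reaches {IName, OrderNo}.
IName → CName is preserved.
IName, CustID → CName is preserved.
Date → OrderNo is preserved.
Price, Qty → CName is preserved.
IName, Date → OrderNo is preserved.

Qty → IName, OrderNo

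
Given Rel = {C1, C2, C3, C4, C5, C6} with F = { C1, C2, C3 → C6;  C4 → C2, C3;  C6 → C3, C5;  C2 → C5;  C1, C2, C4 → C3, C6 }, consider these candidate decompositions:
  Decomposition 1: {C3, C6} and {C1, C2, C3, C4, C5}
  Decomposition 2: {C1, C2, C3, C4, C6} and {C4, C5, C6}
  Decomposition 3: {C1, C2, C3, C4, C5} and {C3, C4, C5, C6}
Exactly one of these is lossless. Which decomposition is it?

Decomposition 2

Decomposition 1: common = {C3}, closure = {C3} → lossy.
Decomposition 2: common = {C4, C6}, closure = {C2, C3, C4, C5, C6} → lossless.
Decomposition 3: common = {C3, C4, C5}, closure = {C2, C3, C4, C5} → lossy.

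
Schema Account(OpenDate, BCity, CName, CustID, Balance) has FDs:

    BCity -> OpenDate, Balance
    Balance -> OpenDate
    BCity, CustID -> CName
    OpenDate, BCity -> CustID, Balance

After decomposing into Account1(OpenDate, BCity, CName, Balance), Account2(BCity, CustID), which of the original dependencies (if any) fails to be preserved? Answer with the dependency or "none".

none

BCity → OpenDate, Balance lies within Account1.
Balance → OpenDate lies within Account1.
BCity, CustID → CName: restricted closure across fragments reaches CName.
OpenDate, BCity → CustID, Balance: restricted closure across fragments reaches CustID, Balance.
Every dependency is enforceable on the fragments, so the decomposition is dependency-preserving.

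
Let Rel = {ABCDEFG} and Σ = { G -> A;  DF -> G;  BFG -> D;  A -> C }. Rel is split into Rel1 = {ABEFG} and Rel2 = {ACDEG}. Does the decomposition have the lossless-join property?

Common attributes: Rel1 ∩ Rel2 = {AEG}.
Closure of {AEG}: A → C applies, adding C. So (AEG)⁺ = {ACEG}.
The closure contains neither all of Rel1 = {ABEFG} nor all of Rel2 = {ACDEG}, so the common attributes are not a superkey of either fragment. The join is lossy.

No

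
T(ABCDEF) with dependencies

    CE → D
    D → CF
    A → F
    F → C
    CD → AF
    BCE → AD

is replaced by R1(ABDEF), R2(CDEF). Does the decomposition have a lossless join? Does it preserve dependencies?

Lossless test: (DEF)⁺ = {ACDEF}, which contains all of one fragment — lossless.
Dependency preservation: CD → AF; BCE → AD are not contained in any single fragment, but the restricted closure of each left-hand side across the fragments still reaches the right-hand side; the remaining FDs each lie inside some fragment. All dependencies are preserved.

lossless and dependency-preserving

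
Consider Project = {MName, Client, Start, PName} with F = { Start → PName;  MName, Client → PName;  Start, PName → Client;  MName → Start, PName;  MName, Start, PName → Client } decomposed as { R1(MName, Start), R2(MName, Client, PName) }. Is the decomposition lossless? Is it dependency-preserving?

lossless but not dependency-preserving

Lossless test: (MName)⁺ = {MName, Client, Start, PName}, which contains all of one fragment — lossless.
Dependency preservation: the restricted closure of {Start} across the fragments never reaches {PName}, so Start → PName cannot be enforced without a join — not preserved.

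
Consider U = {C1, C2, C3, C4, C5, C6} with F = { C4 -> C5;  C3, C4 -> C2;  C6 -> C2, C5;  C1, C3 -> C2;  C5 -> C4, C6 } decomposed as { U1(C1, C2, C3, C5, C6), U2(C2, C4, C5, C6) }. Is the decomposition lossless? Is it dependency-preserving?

lossless and dependency-preserving

Lossless test: (C2, C5, C6)⁺ = {C2, C4, C5, C6}, which contains all of one fragment — lossless.
Dependency preservation: C3, C4 → C2 is not contained in any single fragment, but the restricted closure of its left-hand side across the fragments still reaches the right-hand side; the remaining FDs each lie inside some fragment. All dependencies are preserved.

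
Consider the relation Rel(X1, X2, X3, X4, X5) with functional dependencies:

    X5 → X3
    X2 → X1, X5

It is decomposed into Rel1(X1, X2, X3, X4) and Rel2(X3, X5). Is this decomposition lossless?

Common attributes: Rel1 ∩ Rel2 = {X3}.
No dependency enlarges {X3}, so (X3)⁺ = {X3}.
The closure contains neither all of Rel1 = {X1, X2, X3, X4} nor all of Rel2 = {X3, X5}, so the common attributes are not a superkey of either fragment. The join is lossy.

No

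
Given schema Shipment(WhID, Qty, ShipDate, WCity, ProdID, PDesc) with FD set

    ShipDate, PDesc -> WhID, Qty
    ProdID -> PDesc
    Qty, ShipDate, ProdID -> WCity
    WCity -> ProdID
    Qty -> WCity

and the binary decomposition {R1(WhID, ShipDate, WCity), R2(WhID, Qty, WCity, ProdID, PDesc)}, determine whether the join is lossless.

No

Common attributes: R1 ∩ R2 = {WhID, WCity}.
Closure of {WhID, WCity}: WCity → ProdID applies, adding ProdID; ProdID → PDesc applies, adding PDesc. So (WhID, WCity)⁺ = {WhID, WCity, ProdID, PDesc}.
The closure contains neither all of R1 = {WhID, ShipDate, WCity} nor all of R2 = {WhID, Qty, WCity, ProdID, PDesc}, so the common attributes are not a superkey of either fragment. The join is lossy.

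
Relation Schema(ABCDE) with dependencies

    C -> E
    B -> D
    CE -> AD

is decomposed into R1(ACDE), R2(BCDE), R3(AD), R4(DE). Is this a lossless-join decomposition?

Chase test. Columns are ABCDE; row i has aⱼ where attribute j ∈ Ri, else bᵢⱼ.
Initial tableau (one row per fragment):
  row 1: a1 b12 a3 a4 a5
  row 2: b21 a2 a3 a4 a5
  row 3: a1 b32 b33 a4 b35
  row 4: b41 b42 b43 a4 a5
Rows 1 and 2 agree on CE; apply CE→AD and equate their AD entries.
Row 2 is now all distinguished symbols — the join is lossless.

Yes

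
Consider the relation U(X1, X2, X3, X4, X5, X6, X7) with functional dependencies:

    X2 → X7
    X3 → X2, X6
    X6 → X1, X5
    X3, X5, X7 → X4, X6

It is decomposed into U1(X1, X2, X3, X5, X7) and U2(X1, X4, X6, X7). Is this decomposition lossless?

No

Common attributes: U1 ∩ U2 = {X1, X7}.
No dependency enlarges {X1, X7}, so (X1, X7)⁺ = {X1, X7}.
The closure contains neither all of U1 = {X1, X2, X3, X5, X7} nor all of U2 = {X1, X4, X6, X7}, so the common attributes are not a superkey of either fragment. The join is lossy.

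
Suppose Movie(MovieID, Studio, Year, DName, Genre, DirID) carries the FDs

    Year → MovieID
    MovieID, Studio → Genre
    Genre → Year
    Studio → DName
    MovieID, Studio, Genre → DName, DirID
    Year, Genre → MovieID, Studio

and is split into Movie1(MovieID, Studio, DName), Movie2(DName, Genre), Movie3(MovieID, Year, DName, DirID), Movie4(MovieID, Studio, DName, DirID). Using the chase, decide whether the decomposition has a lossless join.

No

Chase test. Columns are MovieID, Studio, Year, DName, Genre, DirID; row i has aⱼ where attribute j ∈ Moviei, else bᵢⱼ.
Initial tableau (one row per fragment):
  row 1: a1 a2 b13 a4 b15 b16
  row 2: b21 b22 b23 a4 a5 b26
  row 3: a1 b32 a3 a4 b35 a6
  row 4: a1 a2 b43 a4 b45 a6
Rows 1 and 4 agree on MovieID, Studio; apply MovieID, Studio→Genre and equate their Genre entries.
Rows 1 and 4 agree on Genre; apply Genre→Year and equate their Year entries.
Rows 1 and 4 agree on MovieID, Studio, Genre; apply MovieID, Studio, Genre→DName, DirID and equate their DName, DirID entries.
No row becomes fully distinguished — the join is lossy.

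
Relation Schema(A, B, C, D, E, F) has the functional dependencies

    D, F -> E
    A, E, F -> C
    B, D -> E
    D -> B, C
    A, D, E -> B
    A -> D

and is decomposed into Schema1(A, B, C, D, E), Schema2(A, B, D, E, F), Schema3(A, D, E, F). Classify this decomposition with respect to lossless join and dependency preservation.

lossless and dependency-preserving

Lossless test (chase): Rows 2 and 3 agree on A, E, F; apply A, E, F→C and equate their C entries. Rows 1 and 2 agree on D; apply D→B, C and equate their B, C entries. Rows 1 and 3 agree on D; apply D→B, C and equate their B, C entries. Row 2 is now all distinguished symbols — the join is lossless.
Dependency preservation: A, E, F → C is not contained in any single fragment, but the restricted closure of its left-hand side across the fragments still reaches the right-hand side; the remaining FDs each lie inside some fragment. All dependencies are preserved.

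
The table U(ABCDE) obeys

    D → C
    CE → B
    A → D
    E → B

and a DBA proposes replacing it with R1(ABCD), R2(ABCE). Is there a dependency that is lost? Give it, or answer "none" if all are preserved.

D → C lies within R1.
CE → B lies within R2.
A → D lies within R1.
E → B lies within R2.
Every dependency is enforceable on the fragments, so the decomposition is dependency-preserving.

none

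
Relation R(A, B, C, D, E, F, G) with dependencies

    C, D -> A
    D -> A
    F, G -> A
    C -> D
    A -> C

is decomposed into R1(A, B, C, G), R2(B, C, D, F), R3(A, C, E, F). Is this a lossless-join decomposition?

No

Chase test. Columns are A, B, C, D, E, F, G; row i has aⱼ where attribute j ∈ Ri, else bᵢⱼ.
Initial tableau (one row per fragment):
  row 1: a1 a2 a3 b14 b15 b16 a7
  row 2: b21 a2 a3 a4 b25 a6 b27
  row 3: a1 b32 a3 b34 a5 a6 b37
Rows 1 and 2 agree on C; apply C→D and equate their D entries.
Rows 1 and 3 agree on C; apply C→D and equate their D entries.
Rows 1 and 2 agree on C, D; apply C, D→A and equate their A entries.
No row becomes fully distinguished — the join is lossy.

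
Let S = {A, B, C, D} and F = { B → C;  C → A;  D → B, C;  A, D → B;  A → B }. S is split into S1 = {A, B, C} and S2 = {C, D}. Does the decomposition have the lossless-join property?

Yes

Common attributes: S1 ∩ S2 = {C}.
Closure of {C}: C → A applies, adding A; A → B applies, adding B. So (C)⁺ = {A, B, C}.
This closure contains every attribute of S1, so S1 ∩ S2 → S1. The join is lossless.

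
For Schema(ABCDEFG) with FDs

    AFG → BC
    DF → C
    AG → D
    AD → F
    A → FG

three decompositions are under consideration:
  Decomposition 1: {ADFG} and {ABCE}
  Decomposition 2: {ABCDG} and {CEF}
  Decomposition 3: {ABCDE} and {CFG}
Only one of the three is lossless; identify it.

Decomposition 1

Decomposition 1: common = {A}, closure = {ABCDFG} → lossless.
Decomposition 2: common = {C}, closure = {C} → lossy.
Decomposition 3: common = {C}, closure = {C} → lossy.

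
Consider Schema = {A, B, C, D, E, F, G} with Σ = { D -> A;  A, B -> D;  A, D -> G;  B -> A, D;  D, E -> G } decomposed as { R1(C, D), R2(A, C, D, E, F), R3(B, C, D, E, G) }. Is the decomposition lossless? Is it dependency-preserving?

Lossless test (chase): Rows 1 and 2 agree on D; apply D→A and equate their A entries. Rows 1 and 3 agree on D; apply D→A and equate their A entries. Rows 1 and 2 agree on A, D; apply A, D→G and equate their G entries. Rows 1 and 3 agree on A, D; apply A, D→G and equate their G entries. No row becomes fully distinguished — the join is lossy.
Dependency preservation: A, B → D; A, D → G; B → A, D are not contained in any single fragment, but the restricted closure of each left-hand side across the fragments still reaches the right-hand side; the remaining FDs each lie inside some fragment. All dependencies are preserved.

lossy but dependency-preserving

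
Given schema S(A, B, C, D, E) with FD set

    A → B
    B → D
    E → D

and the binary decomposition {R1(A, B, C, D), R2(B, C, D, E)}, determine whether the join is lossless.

No

Common attributes: R1 ∩ R2 = {B, C, D}.
No dependency enlarges {B, C, D}, so (B, C, D)⁺ = {B, C, D}.
The closure contains neither all of R1 = {A, B, C, D} nor all of R2 = {B, C, D, E}, so the common attributes are not a superkey of either fragment. The join is lossy.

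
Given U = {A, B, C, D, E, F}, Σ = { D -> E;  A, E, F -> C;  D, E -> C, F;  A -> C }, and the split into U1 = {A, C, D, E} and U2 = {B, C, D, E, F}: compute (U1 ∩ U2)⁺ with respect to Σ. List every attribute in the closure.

C, D, E, F

U1 ∩ U2 = {C, D, E}.
D, E → C, F applies, adding F
Closure: {C, D, E, F}.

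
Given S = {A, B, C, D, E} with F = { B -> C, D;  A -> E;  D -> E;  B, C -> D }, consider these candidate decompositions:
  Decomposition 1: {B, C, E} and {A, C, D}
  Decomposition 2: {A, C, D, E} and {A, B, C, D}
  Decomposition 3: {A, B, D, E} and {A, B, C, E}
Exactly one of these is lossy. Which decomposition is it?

Decomposition 1: common = {C}, closure = {C} → lossy.
Decomposition 2: common = {A, C, D}, closure = {A, C, D, E} → lossless.
Decomposition 3: common = {A, B, E}, closure = {A, B, C, D, E} → lossless.

Decomposition 1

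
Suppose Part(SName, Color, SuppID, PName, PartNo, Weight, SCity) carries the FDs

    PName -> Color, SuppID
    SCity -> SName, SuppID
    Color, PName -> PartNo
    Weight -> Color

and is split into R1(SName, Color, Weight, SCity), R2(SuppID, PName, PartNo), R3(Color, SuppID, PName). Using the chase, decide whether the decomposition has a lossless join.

Chase test. Columns are SName, Color, SuppID, PName, PartNo, Weight, SCity; row i has aⱼ where attribute j ∈ Ri, else bᵢⱼ.
Initial tableau (one row per fragment):
  row 1: a1 a2 b13 b14 b15 a6 a7
  row 2: b21 b22 a3 a4 a5 b26 b27
  row 3: b31 a2 a3 a4 b35 b36 b37
Rows 2 and 3 agree on PName; apply PName→Color, SuppID and equate their Color, SuppID entries.
Rows 2 and 3 agree on Color, PName; apply Color, PName→PartNo and equate their PartNo entries.
No row becomes fully distinguished — the join is lossy.

No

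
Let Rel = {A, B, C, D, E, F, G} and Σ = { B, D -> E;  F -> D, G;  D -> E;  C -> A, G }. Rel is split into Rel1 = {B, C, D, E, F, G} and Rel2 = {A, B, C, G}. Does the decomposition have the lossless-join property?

Common attributes: Rel1 ∩ Rel2 = {B, C, G}.
Closure of {B, C, G}: C → A, G applies, adding A. So (B, C, G)⁺ = {A, B, C, G}.
This closure contains every attribute of Rel2, so Rel1 ∩ Rel2 → Rel2. The join is lossless.

Yes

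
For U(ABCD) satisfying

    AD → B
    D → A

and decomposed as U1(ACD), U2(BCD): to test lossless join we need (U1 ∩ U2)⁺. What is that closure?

U1 ∩ U2 = {CD}.
D → A applies, adding A
AD → B applies, adding B
Closure: {ABCD}.

ABCD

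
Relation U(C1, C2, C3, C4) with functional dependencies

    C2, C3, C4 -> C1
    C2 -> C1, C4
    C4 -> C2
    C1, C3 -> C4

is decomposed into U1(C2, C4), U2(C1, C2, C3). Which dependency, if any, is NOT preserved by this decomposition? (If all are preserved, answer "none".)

none

C2, C3, C4 → C1: restricted closure across fragments reaches C1.
C2 → C1, C4: restricted closure across fragments reaches C1, C4.
C4 → C2 lies within U1.
C1, C3 → C4: restricted closure across fragments reaches C4.
Every dependency is enforceable on the fragments, so the decomposition is dependency-preserving.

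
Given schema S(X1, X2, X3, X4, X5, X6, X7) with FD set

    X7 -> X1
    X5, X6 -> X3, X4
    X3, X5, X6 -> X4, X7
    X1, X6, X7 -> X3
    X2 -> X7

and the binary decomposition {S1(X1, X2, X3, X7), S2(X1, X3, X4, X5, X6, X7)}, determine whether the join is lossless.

Common attributes: S1 ∩ S2 = {X1, X3, X7}.
No dependency enlarges {X1, X3, X7}, so (X1, X3, X7)⁺ = {X1, X3, X7}.
The closure contains neither all of S1 = {X1, X2, X3, X7} nor all of S2 = {X1, X3, X4, X5, X6, X7}, so the common attributes are not a superkey of either fragment. The join is lossy.

No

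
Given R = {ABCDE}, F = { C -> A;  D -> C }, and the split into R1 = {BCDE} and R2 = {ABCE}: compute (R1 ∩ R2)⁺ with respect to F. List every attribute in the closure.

R1 ∩ R2 = {BCE}.
C → A applies, adding A
Closure: {ABCE}.

ABCE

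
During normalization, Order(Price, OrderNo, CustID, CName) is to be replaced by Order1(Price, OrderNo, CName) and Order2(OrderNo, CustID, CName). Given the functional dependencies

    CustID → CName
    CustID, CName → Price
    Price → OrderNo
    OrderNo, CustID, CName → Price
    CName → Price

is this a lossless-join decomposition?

Common attributes: Order1 ∩ Order2 = {OrderNo, CName}.
Closure of {OrderNo, CName}: CName → Price applies, adding Price. So (OrderNo, CName)⁺ = {Price, OrderNo, CName}.
This closure contains every attribute of Order1, so Order1 ∩ Order2 → Order1. The join is lossless.

Yes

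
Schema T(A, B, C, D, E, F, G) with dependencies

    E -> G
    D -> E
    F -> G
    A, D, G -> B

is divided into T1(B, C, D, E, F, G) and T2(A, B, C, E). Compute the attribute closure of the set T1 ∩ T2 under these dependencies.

T1 ∩ T2 = {B, C, E}.
E → G applies, adding G
Closure: {B, C, E, G}.

B, C, E, G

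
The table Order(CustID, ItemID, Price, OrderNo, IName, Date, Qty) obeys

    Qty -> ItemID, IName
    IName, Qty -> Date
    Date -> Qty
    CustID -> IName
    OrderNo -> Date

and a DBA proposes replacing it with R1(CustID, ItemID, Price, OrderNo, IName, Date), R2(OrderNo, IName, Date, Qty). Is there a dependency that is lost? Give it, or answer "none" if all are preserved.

Qty → ItemID, IName: restricted closure across fragments reaches ItemID, IName.
IName, Qty → Date lies within R2.
Date → Qty lies within R2.
CustID → IName lies within R1.
OrderNo → Date lies within R1.
Every dependency is enforceable on the fragments, so the decomposition is dependency-preserving.

none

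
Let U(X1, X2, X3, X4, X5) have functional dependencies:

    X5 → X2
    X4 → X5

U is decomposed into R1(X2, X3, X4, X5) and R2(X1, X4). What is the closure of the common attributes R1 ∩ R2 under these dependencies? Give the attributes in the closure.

R1 ∩ R2 = {X4}.
X4 → X5 applies, adding X5
X5 → X2 applies, adding X2
Closure: {X2, X4, X5}.

X2, X4, X5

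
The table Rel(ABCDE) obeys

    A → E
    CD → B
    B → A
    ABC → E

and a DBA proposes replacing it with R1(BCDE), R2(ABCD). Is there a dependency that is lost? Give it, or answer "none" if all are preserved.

Check A → E: no single fragment contains all of {AE}, and the restricted closure of {A} across the fragments never reaches {E}.
CD → B is preserved.
B → A is preserved.
ABC → E is preserved.

A → E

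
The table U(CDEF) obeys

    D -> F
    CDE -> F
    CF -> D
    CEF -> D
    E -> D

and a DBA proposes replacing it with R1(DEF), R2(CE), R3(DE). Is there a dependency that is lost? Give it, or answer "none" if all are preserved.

CF -> D

Check CF → D: no single fragment contains all of {CDF}, and the restricted closure of {CF} across the fragments never reaches {D}.
D → F is preserved.
CDE → F is preserved.
CEF → D is preserved.
E → D is preserved.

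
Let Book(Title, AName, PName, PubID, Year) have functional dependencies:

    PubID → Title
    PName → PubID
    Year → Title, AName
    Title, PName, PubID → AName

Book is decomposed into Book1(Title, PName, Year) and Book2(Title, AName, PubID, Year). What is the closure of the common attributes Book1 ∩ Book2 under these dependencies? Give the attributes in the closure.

Book1 ∩ Book2 = {Title, Year}.
Year → Title, AName applies, adding AName
Closure: {Title, AName, Year}.

Title, AName, Year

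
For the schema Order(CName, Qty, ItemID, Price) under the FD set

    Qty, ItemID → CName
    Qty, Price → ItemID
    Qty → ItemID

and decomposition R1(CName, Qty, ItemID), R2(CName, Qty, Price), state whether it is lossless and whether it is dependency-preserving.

lossless and dependency-preserving

Lossless test: (CName, Qty)⁺ = {CName, Qty, ItemID}, which contains all of one fragment — lossless.
Dependency preservation: Qty, Price → ItemID is not contained in any single fragment, but the restricted closure of its left-hand side across the fragments still reaches the right-hand side; the remaining FDs each lie inside some fragment. All dependencies are preserved.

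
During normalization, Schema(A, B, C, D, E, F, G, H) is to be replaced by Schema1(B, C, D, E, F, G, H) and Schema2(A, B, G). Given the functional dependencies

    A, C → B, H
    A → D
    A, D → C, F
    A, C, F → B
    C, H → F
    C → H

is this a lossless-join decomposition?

Common attributes: Schema1 ∩ Schema2 = {B, G}.
No dependency enlarges {B, G}, so (B, G)⁺ = {B, G}.
The closure contains neither all of Schema1 = {B, C, D, E, F, G, H} nor all of Schema2 = {A, B, G}, so the common attributes are not a superkey of either fragment. The join is lossy.

No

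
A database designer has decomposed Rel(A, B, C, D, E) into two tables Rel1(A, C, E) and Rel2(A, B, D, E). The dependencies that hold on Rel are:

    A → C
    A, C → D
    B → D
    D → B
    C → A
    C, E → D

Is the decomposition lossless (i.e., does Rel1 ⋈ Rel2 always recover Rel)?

Yes

Common attributes: Rel1 ∩ Rel2 = {A, E}.
Closure of {A, E}: A → C applies, adding C; A, C → D applies, adding D; D → B applies, adding B. So (A, E)⁺ = {A, B, C, D, E}.
This closure contains every attribute of Rel1, so Rel1 ∩ Rel2 → Rel1. The join is lossless.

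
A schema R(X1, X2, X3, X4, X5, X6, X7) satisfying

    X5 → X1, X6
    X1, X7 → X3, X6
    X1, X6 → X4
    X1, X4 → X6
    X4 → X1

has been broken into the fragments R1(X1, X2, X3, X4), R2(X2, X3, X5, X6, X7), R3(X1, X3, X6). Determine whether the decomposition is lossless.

Chase test. Columns are X1, X2, X3, X4, X5, X6, X7; row i has aⱼ where attribute j ∈ Ri, else bᵢⱼ.
Initial tableau (one row per fragment):
  row 1: a1 a2 a3 a4 b15 b16 b17
  row 2: b21 a2 a3 b24 a5 a6 a7
  row 3: a1 b32 a3 b34 b35 a6 b37
No row becomes fully distinguished — the join is lossy.

No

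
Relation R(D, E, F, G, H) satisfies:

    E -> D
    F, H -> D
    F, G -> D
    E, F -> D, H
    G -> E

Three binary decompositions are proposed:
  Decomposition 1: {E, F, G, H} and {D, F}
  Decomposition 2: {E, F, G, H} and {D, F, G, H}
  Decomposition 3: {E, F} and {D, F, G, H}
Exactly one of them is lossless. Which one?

Decomposition 2

Decomposition 1: common = {F}, closure = {F} → lossy.
Decomposition 2: common = {F, G, H}, closure = {D, E, F, G, H} → lossless.
Decomposition 3: common = {F}, closure = {F} → lossy.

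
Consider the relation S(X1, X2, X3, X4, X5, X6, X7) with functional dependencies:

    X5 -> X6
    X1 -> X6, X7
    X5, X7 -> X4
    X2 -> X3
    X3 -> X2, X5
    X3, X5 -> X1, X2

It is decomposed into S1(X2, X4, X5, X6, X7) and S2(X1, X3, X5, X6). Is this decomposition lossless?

No

Common attributes: S1 ∩ S2 = {X5, X6}.
No dependency enlarges {X5, X6}, so (X5, X6)⁺ = {X5, X6}.
The closure contains neither all of S1 = {X2, X4, X5, X6, X7} nor all of S2 = {X1, X3, X5, X6}, so the common attributes are not a superkey of either fragment. The join is lossy.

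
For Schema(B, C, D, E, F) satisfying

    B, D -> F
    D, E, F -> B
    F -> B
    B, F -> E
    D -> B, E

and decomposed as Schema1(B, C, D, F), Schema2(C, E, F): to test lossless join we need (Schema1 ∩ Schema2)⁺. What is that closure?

Schema1 ∩ Schema2 = {C, F}.
F → B applies, adding B
B, F → E applies, adding E
Closure: {B, C, E, F}.

B, C, E, F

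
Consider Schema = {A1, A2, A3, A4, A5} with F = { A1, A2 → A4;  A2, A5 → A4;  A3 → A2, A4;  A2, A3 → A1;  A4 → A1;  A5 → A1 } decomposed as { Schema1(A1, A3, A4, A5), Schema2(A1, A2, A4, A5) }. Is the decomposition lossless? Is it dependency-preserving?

Lossless test: (A1, A4, A5)⁺ = {A1, A4, A5}, which is a superkey of neither fragment — lossy.
Dependency preservation: the restricted closure of {A3} across the fragments never reaches {A2, A4}, so A3 → A2, A4 cannot be enforced without a join — not preserved.

lossy and not dependency-preserving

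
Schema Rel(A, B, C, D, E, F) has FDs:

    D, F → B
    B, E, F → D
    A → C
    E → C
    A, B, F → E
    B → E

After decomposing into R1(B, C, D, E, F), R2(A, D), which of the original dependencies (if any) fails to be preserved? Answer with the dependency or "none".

Check A → C: no single fragment contains all of {A, C}, and the restricted closure of {A} across the fragments never reaches {C}.
D, F → B is preserved.
B, E, F → D is preserved.
E → C is preserved.
A, B, F → E is preserved.
B → E is preserved.

A → C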